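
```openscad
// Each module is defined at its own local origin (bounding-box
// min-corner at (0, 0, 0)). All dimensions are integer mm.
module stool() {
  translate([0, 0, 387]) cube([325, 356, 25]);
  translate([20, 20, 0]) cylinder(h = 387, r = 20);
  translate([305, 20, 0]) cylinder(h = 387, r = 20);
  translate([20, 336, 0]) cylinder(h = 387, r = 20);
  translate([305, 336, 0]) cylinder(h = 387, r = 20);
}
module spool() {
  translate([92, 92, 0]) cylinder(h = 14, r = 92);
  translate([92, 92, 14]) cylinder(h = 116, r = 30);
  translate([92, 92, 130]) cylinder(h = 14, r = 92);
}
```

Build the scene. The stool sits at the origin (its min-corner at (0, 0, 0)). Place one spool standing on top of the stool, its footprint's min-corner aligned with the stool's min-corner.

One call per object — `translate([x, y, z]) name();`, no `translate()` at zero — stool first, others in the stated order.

stool();
translate([0, 0, 412]) spool();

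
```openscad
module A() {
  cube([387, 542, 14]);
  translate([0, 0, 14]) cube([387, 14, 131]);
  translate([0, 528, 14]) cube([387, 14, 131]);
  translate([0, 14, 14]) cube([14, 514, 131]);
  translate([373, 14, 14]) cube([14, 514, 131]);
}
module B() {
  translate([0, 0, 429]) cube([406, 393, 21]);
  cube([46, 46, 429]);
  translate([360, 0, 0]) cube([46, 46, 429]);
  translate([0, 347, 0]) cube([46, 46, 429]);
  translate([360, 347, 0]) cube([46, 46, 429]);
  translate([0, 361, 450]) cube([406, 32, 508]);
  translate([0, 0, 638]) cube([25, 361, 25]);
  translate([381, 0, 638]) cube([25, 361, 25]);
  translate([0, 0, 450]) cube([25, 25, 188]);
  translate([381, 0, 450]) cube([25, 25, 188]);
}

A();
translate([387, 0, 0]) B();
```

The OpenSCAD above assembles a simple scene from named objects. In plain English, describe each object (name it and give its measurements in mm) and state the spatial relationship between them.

A is an open storage box with external size 387×542×145 mm and wall thickness 14 mm (the base is also 14 mm thick). The base covers the whole footprint; the four walls stand on the base, with the y-facing walls full-width and the x-facing walls fitting between their inner faces.

B is a chair. The seat is a 406×393×21 mm slab with its top at z = 450 mm, on four 46×46 mm corner legs (flush with the seat edges, standing on z = 0). A flat backrest 32 mm thick, 508 mm tall, spans the full seat width and rises from the seat top along its +y edge, rear face flush with the rear of the seat. Two armrests of 25×25 mm section run along each side from the seat's front edge to the front of the backrest, top faces 213 mm above the seat top and outer faces flush with the seat's x-edges; a 25×25 mm post under the front of each armrest stands on the seat at the front corner.

The chair is against the open box's +x side, with their −y faces flush.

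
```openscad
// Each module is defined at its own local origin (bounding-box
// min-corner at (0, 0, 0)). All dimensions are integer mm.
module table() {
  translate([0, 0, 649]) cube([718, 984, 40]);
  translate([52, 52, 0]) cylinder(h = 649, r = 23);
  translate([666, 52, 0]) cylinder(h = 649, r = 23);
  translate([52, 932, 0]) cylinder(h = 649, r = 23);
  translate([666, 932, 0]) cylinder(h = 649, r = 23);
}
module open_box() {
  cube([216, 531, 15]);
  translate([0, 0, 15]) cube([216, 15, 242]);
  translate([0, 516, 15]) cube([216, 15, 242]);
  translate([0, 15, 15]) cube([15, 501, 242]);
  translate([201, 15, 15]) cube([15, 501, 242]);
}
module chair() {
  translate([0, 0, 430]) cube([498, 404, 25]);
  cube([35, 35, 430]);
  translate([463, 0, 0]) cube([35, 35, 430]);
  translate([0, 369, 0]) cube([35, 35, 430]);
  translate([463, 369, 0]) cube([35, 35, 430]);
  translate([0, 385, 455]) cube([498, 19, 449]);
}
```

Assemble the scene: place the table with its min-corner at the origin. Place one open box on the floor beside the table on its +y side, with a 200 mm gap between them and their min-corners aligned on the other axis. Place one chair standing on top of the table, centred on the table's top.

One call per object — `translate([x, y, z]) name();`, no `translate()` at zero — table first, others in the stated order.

table();
translate([0, 1184, 0]) open_box();
translate([110, 290, 689]) chair();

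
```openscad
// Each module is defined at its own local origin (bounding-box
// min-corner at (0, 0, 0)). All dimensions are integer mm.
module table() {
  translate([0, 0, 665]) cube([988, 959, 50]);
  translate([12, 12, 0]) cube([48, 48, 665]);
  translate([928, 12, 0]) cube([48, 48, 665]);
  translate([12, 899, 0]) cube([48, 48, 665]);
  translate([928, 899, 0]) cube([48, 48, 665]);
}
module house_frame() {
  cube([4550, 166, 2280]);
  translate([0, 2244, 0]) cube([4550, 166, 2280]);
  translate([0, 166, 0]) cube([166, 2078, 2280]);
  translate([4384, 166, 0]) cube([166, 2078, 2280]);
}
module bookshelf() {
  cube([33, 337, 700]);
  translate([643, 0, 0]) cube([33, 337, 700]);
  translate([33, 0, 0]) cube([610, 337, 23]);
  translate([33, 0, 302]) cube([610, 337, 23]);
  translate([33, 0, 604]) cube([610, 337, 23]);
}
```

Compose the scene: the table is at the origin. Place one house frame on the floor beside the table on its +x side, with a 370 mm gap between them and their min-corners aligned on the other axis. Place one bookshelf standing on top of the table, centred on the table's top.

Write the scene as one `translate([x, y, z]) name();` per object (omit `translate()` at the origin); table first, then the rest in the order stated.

table();
translate([1358, 0, 0]) house_frame();
translate([156, 311, 715]) bookshelf();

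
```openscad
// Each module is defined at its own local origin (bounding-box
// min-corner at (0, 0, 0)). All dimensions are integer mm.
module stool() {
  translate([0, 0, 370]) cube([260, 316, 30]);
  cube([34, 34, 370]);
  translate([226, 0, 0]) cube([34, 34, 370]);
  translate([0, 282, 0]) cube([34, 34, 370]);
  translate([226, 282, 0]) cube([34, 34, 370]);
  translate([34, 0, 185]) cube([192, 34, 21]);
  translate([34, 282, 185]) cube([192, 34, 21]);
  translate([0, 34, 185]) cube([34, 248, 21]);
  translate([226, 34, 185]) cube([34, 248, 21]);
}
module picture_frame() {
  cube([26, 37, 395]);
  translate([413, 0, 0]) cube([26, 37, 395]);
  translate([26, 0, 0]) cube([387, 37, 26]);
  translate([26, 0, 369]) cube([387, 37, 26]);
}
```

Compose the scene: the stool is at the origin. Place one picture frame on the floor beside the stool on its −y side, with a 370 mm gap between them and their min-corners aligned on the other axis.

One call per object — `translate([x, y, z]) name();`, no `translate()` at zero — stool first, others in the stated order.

stool();
translate([0, -407, 0]) picture_frame();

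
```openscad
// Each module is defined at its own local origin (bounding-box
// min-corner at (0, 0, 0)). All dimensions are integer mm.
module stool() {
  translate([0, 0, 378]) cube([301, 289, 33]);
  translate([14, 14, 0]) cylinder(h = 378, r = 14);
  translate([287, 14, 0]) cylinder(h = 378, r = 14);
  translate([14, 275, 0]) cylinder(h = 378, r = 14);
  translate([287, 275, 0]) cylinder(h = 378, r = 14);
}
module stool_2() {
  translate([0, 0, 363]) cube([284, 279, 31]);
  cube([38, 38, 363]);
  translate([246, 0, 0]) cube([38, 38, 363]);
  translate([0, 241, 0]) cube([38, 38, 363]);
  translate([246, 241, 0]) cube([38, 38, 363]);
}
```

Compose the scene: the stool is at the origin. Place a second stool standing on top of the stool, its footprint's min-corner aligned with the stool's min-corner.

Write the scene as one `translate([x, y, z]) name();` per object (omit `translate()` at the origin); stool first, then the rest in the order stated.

stool();
translate([0, 0, 411]) stool_2();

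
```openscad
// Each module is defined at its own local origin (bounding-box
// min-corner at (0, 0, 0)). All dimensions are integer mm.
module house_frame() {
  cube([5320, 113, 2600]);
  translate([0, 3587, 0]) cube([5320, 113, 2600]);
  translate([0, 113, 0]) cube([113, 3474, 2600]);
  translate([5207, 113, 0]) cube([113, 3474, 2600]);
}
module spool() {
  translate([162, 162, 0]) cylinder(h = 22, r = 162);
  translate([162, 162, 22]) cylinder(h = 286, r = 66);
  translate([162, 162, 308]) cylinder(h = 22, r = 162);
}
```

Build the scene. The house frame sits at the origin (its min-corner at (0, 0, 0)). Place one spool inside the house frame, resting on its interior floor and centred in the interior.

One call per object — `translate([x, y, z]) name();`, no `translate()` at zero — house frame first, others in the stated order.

house_frame();
translate([2498, 1688, 0]) spool();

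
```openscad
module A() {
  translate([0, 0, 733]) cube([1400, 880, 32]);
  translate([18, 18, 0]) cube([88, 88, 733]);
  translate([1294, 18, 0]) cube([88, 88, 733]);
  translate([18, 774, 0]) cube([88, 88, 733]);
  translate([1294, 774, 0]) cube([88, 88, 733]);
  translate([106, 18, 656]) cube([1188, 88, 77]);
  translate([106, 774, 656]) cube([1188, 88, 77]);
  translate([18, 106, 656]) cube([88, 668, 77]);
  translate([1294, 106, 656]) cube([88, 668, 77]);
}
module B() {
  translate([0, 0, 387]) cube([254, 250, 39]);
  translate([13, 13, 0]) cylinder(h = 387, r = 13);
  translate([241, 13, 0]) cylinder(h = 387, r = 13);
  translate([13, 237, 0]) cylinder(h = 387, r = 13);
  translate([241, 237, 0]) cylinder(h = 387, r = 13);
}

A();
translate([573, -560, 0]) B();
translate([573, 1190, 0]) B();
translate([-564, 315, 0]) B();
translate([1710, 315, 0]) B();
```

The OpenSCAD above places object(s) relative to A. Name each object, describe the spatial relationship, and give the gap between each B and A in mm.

Each stool's nearest face is 310 mm from the table's bounding box.

A is a table. B is a stool. Four stools sit around the table at the −y, +y, −x, +x sides. The gap between each stool and the table is 310 mm.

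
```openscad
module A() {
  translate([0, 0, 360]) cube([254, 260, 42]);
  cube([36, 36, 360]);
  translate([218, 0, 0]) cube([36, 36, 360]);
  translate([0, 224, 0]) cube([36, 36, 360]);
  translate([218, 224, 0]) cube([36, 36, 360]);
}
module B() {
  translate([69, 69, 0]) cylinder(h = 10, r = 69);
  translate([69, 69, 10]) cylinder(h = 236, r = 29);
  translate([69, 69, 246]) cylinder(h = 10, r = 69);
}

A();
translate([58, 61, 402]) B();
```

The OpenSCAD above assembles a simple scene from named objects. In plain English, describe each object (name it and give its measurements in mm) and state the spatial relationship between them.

A is a simple wooden stool: a rectangular seat 254 mm (x) by 260 mm (y), 42 mm thick, top face at z = 402 mm, on four square legs, each 36×36 mm in cross-section. The legs rest on z = 0, each flush with a corner of the seat.

B is a spool: two coaxial disc flanges of radius 69 mm and thickness 10 mm, joined by a core cylinder of radius 29 mm and height 236 mm. The lower flange rests on z = 0 and the three cylinders share a vertical axis.

The spool is on top of the stool, centred.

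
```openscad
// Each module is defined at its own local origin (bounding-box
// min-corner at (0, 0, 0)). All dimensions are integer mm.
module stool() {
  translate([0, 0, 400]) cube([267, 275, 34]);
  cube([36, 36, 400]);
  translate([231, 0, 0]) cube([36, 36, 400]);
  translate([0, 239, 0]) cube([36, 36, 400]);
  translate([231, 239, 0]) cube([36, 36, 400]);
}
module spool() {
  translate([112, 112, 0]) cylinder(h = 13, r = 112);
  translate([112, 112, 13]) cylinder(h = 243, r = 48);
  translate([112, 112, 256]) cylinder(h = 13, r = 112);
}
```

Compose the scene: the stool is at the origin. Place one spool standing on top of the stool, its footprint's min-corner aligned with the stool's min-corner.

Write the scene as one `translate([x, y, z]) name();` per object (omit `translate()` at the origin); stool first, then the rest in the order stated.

stool();
translate([0, 0, 434]) spool();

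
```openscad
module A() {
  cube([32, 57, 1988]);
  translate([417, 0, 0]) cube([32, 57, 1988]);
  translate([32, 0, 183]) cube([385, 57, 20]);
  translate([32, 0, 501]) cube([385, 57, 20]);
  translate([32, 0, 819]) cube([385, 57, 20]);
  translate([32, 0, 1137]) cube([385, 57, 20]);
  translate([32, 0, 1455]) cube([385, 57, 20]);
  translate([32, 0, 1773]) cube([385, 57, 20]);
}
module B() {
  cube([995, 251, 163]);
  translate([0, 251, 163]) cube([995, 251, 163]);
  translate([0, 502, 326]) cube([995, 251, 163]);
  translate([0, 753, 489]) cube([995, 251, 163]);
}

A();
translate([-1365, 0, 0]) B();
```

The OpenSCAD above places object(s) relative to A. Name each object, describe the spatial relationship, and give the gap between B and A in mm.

The staircase's nearest face is 370 mm from the ladder's −x face.

A is a ladder. B is a staircase. The staircase is on the floor beside the ladder on its −x side. The gap between the staircase and the ladder is 370 mm.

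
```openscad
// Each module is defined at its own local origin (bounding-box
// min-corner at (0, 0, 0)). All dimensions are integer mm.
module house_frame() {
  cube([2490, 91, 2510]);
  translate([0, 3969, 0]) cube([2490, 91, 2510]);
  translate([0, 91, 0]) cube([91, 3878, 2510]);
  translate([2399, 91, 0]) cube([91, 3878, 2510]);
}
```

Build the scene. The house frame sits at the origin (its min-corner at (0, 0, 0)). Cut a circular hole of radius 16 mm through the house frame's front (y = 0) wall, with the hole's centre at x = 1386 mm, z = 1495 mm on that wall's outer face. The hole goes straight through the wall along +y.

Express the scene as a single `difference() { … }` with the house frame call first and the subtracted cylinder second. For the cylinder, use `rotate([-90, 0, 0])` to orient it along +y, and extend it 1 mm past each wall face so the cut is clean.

difference() {
  house_frame();
  translate([1386, -1, 1495]) rotate([-90, 0, 0]) cylinder(h = 93, r = 16);
}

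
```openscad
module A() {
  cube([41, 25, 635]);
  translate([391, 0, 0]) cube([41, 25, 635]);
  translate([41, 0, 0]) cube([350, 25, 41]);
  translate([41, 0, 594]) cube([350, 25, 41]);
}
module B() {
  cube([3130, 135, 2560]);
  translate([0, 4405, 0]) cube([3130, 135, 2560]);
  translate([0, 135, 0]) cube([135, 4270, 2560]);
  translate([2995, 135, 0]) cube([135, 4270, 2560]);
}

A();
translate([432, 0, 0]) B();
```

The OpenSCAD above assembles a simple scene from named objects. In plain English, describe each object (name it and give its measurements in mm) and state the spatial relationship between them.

A is a rectangular picture frame lying in the x–z plane (depth along y). The opening is 350 mm wide (x) by 553 mm tall (z), surrounded by a border 41 mm wide on all four sides. The frame is 25 mm deep and is made of two full-height vertical stiles with two horizontal rails fitted between them.

B is the wall frame of a small rectangular building: four walls, each 2560 mm tall and 135 mm thick, enclosing a footprint 3130 mm (x) by 4540 mm (y) outside-to-outside, with no floor or roof. The front and back walls (the −y and +y sides) span the full width; the two side walls fit between them.

The house frame is against the picture frame's +x side, with their −y faces flush.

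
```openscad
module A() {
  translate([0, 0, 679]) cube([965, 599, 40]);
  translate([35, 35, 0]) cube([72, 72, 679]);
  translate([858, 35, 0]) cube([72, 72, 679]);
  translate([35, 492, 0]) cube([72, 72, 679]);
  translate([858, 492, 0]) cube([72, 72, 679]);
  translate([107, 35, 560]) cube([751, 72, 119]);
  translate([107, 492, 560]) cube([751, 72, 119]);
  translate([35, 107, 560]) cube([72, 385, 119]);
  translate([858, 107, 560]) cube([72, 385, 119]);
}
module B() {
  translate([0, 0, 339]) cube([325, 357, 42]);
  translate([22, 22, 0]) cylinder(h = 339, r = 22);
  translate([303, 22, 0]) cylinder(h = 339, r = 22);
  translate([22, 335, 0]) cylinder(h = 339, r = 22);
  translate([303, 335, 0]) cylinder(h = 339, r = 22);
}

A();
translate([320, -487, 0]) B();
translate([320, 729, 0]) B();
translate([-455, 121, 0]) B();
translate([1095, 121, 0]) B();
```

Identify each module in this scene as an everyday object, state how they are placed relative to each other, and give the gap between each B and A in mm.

A is a table. B is a stool. Four stools sit around the table at the −y, +y, −x, +x sides. The gap between each stool and the table is 130 mm.

Each stool's nearest face is 130 mm from the table's bounding box.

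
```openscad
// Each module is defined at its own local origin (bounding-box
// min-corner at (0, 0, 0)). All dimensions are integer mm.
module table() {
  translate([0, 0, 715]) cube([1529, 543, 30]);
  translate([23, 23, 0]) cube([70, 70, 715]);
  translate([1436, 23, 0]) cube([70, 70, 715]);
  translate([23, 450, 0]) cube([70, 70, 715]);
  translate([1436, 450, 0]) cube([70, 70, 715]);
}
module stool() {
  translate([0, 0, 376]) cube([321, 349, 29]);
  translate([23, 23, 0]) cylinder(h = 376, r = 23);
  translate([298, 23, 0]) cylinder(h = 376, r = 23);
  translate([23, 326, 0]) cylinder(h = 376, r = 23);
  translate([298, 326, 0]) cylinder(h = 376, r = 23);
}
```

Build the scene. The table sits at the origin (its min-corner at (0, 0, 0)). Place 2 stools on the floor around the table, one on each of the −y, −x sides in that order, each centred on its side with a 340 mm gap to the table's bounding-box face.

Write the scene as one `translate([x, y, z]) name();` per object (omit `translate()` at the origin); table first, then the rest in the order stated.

table();
translate([604, -689, 0]) stool();
translate([-661, 97, 0]) stool();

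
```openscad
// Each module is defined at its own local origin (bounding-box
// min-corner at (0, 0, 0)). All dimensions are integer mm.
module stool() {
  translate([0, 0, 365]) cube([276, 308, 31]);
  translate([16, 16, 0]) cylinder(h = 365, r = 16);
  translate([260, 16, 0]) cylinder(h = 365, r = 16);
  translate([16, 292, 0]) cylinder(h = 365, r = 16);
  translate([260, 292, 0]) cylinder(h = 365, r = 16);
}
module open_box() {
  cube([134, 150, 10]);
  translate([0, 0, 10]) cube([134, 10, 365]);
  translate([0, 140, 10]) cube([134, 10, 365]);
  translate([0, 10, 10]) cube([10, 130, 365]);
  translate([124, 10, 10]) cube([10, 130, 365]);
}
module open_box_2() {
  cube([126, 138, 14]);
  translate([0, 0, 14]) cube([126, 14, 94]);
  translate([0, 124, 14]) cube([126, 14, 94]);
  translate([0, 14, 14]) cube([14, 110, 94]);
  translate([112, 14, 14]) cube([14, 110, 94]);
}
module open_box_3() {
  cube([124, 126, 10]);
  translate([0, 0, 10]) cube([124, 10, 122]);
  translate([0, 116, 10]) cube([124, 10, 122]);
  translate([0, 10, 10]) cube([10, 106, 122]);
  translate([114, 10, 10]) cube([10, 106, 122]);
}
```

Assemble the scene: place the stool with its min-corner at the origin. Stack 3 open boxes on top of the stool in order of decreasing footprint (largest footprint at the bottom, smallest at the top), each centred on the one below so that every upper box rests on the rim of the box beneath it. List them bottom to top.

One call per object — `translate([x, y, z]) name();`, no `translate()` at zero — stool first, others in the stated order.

stool();
translate([71, 79, 396]) open_box();
translate([75, 85, 771]) open_box_2();
translate([76, 91, 879]) open_box_3();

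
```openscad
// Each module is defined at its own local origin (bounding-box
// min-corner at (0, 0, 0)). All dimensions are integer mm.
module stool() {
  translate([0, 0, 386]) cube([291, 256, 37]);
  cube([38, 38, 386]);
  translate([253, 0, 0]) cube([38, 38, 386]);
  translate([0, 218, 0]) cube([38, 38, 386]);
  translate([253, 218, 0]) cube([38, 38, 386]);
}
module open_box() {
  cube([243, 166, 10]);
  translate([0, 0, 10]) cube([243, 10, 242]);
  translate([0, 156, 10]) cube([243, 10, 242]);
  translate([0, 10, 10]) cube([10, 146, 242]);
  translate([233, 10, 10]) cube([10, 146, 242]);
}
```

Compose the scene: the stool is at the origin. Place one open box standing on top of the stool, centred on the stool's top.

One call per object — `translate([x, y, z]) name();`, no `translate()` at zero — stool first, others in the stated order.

stool();
translate([24, 45, 423]) open_box();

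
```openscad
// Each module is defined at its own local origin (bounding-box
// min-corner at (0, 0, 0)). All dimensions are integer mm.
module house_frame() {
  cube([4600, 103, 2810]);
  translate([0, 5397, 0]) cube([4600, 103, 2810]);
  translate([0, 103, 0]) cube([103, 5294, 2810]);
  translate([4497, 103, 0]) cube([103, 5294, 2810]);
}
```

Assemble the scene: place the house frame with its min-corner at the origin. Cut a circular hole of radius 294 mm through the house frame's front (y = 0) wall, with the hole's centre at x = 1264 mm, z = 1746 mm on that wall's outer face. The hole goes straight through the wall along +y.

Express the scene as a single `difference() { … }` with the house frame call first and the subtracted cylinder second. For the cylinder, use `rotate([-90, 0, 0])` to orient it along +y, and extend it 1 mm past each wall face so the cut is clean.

difference() {
  house_frame();
  translate([1264, -1, 1746]) rotate([-90, 0, 0]) cylinder(h = 105, r = 294);
}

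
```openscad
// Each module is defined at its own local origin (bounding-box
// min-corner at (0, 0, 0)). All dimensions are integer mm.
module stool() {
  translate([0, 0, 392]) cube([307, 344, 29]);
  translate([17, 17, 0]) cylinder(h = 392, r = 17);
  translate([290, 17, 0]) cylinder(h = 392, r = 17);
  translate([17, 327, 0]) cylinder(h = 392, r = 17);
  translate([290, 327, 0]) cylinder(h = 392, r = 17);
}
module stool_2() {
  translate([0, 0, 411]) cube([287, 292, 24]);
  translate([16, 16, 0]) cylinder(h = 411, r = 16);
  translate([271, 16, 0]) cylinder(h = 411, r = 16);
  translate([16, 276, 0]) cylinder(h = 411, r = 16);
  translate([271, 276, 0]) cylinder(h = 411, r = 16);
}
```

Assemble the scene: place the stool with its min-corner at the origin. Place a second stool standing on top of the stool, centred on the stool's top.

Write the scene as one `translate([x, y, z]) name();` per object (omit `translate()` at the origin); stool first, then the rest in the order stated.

stool();
translate([10, 26, 421]) stool_2();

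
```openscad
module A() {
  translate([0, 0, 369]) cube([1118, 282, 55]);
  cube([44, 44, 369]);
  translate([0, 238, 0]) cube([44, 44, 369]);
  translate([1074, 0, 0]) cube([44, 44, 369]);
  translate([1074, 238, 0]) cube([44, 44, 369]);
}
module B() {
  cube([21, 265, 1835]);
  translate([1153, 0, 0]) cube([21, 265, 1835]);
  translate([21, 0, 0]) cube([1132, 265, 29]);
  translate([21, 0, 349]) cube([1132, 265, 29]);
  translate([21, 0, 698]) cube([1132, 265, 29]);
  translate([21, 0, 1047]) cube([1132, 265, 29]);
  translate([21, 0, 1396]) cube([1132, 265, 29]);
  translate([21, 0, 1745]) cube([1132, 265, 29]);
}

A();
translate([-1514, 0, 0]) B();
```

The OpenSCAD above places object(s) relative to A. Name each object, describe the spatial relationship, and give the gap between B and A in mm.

A is a bench. B is a bookshelf. The bookshelf is on the floor beside the bench on its −x side. The gap between the bookshelf and the bench is 340 mm.

The bookshelf's nearest face is 340 mm from the bench's −x face.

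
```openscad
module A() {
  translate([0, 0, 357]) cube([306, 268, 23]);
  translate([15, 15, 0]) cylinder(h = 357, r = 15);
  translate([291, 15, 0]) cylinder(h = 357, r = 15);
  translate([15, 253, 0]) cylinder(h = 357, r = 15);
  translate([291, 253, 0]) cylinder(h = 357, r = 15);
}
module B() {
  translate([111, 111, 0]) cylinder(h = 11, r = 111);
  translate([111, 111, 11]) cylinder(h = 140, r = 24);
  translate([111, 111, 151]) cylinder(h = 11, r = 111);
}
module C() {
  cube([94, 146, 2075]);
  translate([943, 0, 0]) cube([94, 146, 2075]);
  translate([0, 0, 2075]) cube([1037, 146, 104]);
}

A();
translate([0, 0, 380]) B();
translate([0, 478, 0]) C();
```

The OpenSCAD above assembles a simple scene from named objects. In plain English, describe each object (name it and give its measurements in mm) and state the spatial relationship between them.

A is a simple wooden stool: a rectangular seat 306 mm (x) by 268 mm (y), 23 mm thick, top face at z = 380 mm, on four round legs, each 30 mm in diameter. The legs rest on z = 0, each leg's axis is inset half a diameter from the nearest pair of seat edges (so the leg's bounding box is flush with the corner).

B is a spool: two coaxial disc flanges of radius 111 mm and thickness 11 mm, joined by a core cylinder of radius 24 mm and height 140 mm. The lower flange rests on z = 0 and the three cylinders share a vertical axis.

C is a door frame. The clear opening is 849 mm wide and 2075 mm high. Two 94 mm wide jambs, 146 mm deep, stand either side of the opening from the floor to the top of the opening. A 104 mm thick head sits across the top of both jambs, spanning the full outside width of the frame.

The spool is on top of the stool. The door frame is on the floor beside the stool on its +y side.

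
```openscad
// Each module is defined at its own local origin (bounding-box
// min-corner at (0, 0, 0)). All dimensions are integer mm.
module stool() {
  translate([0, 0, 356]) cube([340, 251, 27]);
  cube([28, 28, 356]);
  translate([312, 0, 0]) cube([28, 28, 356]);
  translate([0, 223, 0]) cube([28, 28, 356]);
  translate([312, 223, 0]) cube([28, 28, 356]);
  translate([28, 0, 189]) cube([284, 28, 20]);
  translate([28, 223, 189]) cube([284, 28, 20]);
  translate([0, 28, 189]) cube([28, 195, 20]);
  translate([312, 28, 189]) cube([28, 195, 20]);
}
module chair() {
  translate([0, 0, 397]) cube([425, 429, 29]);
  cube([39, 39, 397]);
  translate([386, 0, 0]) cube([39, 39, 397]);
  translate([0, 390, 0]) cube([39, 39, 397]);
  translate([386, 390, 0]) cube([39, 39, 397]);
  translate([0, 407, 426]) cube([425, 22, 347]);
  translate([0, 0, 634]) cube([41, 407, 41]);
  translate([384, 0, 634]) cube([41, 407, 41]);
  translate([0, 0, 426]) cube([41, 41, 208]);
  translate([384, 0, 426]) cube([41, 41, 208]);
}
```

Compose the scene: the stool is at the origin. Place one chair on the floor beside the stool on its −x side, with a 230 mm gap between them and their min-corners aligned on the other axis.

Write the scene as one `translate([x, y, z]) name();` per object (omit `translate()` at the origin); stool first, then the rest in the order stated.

stool();
translate([-655, 0, 0]) chair();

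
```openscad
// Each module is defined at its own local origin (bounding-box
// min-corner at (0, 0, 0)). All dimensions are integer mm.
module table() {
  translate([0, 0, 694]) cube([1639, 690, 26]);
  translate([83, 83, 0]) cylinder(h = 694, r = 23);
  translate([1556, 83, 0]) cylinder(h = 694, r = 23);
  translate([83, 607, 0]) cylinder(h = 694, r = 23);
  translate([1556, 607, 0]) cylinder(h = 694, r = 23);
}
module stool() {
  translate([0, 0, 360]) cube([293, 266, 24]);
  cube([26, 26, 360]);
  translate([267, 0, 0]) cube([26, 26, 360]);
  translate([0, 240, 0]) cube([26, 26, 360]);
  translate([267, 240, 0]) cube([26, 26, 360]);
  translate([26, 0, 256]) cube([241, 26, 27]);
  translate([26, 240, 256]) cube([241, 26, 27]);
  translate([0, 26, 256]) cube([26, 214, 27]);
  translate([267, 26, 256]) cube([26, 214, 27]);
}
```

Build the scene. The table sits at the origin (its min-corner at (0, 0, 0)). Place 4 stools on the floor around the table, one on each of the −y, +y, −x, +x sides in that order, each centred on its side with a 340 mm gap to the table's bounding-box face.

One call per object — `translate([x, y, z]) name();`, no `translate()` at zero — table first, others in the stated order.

table();
translate([673, -606, 0]) stool();
translate([673, 1030, 0]) stool();
translate([-633, 212, 0]) stool();
translate([1979, 212, 0]) stool();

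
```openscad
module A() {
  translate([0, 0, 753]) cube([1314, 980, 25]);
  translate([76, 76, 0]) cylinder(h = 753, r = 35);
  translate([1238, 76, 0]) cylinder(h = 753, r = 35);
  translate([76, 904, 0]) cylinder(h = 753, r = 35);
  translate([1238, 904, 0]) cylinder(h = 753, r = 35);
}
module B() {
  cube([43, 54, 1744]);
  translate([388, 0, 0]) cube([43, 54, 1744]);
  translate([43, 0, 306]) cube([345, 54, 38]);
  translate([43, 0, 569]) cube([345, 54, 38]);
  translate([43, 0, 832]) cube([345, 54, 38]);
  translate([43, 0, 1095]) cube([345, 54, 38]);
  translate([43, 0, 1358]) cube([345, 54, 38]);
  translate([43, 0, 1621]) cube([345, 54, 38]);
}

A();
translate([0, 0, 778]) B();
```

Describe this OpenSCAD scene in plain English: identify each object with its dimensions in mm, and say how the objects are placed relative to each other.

A is a table: top 1314 mm (x) × 980 mm (y), 25 mm thick, upper face at z = 778 mm, on four round legs of 70 mm diameter, each leg's bounding box inset 41 mm from the nearest pair of top edges, running from z = 0 to the bottom of the top.

B is a wooden ladder with two side rails of 43×54 mm section and 1744 mm height, set 431 mm apart overall. Between them run 6 rectangular rungs (54 mm deep, 38 mm thick), front faces flush with the rails' −y face. The bottom of the first rung is 306 mm above the floor and each subsequent rung is 263 mm higher than the one below.

The ladder is on top of the table.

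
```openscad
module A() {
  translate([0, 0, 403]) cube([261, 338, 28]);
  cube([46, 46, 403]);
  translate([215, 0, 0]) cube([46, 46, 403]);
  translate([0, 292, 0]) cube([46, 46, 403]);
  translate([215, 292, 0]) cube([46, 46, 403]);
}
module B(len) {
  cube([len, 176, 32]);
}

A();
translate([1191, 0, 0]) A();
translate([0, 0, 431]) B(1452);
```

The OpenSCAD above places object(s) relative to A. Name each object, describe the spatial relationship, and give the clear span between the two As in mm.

Second stool starts at x = 1191; first ends at x = 261; clear span = 1191 − 261 = 930 mm.

A is a stool. B is a beam. A beam spans the tops of two stools. The clear span between the two stools is 930 mm.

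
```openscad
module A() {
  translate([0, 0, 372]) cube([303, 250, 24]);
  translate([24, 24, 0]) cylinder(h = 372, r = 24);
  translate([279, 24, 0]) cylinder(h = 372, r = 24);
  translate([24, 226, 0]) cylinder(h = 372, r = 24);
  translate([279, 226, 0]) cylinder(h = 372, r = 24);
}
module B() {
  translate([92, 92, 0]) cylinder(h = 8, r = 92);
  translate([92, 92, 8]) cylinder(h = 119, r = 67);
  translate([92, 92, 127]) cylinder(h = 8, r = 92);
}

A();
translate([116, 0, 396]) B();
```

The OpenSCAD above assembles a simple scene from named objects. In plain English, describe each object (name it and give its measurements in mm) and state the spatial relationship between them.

A is a four-legged stool. The seat is a 303×250×24 mm slab whose top surface is at z = 396 mm; four round legs, each 48 mm in diameter, run from the floor (z = 0) to the underside of the seat, each leg's axis is inset half a diameter from the nearest pair of seat edges (so the leg's bounding box is flush with the corner).

B is a spool: two coaxial disc flanges of radius 92 mm and thickness 8 mm, joined by a core cylinder of radius 67 mm and height 119 mm. The lower flange rests on z = 0 and the three cylinders share a vertical axis.

The spool is on top of the stool.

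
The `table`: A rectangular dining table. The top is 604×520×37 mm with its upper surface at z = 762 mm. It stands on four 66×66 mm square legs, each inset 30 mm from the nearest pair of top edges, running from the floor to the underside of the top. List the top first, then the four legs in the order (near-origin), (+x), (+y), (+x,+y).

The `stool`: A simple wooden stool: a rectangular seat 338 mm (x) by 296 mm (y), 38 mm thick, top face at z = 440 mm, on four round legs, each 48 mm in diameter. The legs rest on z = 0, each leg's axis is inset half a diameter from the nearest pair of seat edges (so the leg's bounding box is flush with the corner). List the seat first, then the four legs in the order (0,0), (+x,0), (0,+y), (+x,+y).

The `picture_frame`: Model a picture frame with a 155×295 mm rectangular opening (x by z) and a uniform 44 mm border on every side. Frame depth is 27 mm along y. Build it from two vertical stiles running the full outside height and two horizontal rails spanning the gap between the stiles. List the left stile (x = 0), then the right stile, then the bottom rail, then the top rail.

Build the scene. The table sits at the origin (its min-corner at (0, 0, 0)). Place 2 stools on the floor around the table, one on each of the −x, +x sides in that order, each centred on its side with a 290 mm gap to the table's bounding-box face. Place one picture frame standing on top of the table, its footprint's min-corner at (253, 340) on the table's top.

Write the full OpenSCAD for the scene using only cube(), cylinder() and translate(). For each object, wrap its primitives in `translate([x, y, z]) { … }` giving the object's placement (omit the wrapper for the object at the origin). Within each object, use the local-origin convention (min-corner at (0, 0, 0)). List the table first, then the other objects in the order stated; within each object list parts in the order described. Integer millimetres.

translate([0, 0, 725]) cube([604, 520, 37]);
translate([30, 30, 0]) cube([66, 66, 725]);
translate([508, 30, 0]) cube([66, 66, 725]);
translate([30, 424, 0]) cube([66, 66, 725]);
translate([508, 424, 0]) cube([66, 66, 725]);
translate([-628, 112, 0]) {
  translate([0, 0, 402]) cube([338, 296, 38]);
  translate([24, 24, 0]) cylinder(h = 402, r = 24);
  translate([314, 24, 0]) cylinder(h = 402, r = 24);
  translate([24, 272, 0]) cylinder(h = 402, r = 24);
  translate([314, 272, 0]) cylinder(h = 402, r = 24);
}
translate([894, 112, 0]) {
  translate([0, 0, 402]) cube([338, 296, 38]);
  translate([24, 24, 0]) cylinder(h = 402, r = 24);
  translate([314, 24, 0]) cylinder(h = 402, r = 24);
  translate([24, 272, 0]) cylinder(h = 402, r = 24);
  translate([314, 272, 0]) cylinder(h = 402, r = 24);
}
translate([253, 340, 762]) {
  cube([44, 27, 383]);
  translate([199, 0, 0]) cube([44, 27, 383]);
  translate([44, 0, 0]) cube([155, 27, 44]);
  translate([44, 0, 339]) cube([155, 27, 44]);
}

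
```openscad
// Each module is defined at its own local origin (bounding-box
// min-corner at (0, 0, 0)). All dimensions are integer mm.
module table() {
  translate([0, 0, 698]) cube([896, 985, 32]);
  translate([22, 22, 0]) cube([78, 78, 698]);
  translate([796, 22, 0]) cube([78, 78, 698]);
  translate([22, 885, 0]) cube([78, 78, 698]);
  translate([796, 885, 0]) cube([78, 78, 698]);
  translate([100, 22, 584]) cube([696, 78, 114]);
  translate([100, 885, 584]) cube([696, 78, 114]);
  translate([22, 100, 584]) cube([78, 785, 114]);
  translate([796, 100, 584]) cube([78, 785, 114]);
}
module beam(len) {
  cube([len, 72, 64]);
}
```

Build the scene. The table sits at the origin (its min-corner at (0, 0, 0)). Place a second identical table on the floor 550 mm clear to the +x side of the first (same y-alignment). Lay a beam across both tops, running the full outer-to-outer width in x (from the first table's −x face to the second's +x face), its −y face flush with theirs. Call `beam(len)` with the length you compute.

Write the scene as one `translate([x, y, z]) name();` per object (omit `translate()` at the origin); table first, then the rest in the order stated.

table();
translate([1446, 0, 0]) table();
translate([0, 0, 730]) beam(2342);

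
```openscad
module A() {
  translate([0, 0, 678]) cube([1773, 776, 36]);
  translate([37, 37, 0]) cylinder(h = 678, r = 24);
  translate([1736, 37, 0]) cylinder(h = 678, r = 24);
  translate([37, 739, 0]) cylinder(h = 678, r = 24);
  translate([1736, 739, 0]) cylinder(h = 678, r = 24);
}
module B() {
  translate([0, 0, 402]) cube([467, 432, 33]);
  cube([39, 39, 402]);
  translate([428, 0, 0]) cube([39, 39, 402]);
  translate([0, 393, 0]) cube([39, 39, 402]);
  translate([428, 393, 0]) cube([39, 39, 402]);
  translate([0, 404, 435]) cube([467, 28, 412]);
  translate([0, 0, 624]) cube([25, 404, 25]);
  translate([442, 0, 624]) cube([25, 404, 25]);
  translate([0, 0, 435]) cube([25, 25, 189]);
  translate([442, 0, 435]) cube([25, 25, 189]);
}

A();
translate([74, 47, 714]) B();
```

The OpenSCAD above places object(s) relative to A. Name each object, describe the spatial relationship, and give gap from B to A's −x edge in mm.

The chair's min-x is at 74; the table's min-x is 0; gap = 74 mm.

A is a table. B is a chair. The chair is on top of the table. The gap from the chair to the table's −x edge is 74 mm.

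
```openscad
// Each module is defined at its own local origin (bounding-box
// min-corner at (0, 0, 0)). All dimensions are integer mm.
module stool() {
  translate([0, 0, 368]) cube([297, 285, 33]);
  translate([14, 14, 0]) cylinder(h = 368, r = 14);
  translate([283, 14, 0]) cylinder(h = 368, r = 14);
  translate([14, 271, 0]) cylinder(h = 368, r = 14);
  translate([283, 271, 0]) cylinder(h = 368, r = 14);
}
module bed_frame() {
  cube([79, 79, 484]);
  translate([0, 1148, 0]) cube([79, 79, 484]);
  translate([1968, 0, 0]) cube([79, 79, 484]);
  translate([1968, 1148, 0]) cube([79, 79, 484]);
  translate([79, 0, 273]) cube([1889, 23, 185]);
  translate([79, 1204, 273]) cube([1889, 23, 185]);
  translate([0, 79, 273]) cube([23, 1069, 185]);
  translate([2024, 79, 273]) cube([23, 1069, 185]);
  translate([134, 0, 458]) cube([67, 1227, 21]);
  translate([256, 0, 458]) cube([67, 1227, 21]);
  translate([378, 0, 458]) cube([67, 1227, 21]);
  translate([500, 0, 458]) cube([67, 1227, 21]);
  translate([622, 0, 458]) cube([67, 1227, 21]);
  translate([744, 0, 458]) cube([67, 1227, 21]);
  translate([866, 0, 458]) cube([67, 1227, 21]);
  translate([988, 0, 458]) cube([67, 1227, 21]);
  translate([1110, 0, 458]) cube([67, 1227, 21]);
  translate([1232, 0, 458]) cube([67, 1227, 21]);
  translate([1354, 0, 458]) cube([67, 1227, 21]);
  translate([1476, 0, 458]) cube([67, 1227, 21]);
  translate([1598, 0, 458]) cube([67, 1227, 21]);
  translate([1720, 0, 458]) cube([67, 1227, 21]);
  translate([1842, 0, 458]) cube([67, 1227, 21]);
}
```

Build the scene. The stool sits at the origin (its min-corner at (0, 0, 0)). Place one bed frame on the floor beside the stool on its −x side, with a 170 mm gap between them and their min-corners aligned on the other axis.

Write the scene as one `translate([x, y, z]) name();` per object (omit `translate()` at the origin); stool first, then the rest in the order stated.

stool();
translate([-2217, 0, 0]) bed_frame();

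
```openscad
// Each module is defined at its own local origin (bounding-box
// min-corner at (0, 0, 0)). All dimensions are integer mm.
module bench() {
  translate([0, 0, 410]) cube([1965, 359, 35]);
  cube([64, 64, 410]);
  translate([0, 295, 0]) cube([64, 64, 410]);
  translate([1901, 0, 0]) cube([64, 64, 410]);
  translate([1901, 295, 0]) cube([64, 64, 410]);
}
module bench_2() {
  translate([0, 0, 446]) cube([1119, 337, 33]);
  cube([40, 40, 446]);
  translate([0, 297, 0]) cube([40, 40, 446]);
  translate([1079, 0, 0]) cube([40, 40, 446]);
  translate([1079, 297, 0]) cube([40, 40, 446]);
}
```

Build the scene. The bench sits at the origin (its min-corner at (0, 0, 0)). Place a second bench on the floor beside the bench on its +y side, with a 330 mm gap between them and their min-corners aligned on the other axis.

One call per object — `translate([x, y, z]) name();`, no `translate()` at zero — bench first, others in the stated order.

bench();
translate([0, 689, 0]) bench_2();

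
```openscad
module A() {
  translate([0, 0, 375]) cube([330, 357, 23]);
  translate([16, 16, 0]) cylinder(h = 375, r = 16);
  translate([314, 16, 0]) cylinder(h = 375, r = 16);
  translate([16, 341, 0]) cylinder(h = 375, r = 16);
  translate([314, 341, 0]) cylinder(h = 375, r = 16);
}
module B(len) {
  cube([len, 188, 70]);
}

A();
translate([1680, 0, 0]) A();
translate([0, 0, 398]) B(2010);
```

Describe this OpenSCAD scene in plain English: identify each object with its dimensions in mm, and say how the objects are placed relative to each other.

A is a four-legged stool. The seat is a 330×357×23 mm slab whose top surface is at z = 398 mm; four round legs, each 32 mm in diameter, run from the floor (z = 0) to the underside of the seat, each leg's axis is inset half a diameter from the nearest pair of seat edges (so the leg's bounding box is flush with the corner).

B is a rectangular beam 2010 mm long (x), 188 mm deep (y), 70 mm thick (z).

The beam spans the tops of two stools placed 1350 mm apart, resting at z = 398 mm.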